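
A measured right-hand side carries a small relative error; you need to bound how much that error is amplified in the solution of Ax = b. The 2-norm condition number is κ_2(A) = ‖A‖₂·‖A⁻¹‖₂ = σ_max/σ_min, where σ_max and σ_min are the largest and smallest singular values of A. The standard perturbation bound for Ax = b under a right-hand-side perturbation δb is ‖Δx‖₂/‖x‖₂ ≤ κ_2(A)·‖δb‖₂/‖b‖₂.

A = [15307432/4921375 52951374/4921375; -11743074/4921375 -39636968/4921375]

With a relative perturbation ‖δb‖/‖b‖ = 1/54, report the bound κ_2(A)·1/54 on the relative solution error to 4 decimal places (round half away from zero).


M = AᵀA = [14888690456164/968797275625 51040376206848/968797275625; 51040376206848/968797275625 174997489628836/968797275625]. tr(M)=303817888136/1550075641, det(M)=600250000/1550075641
char-poly roots: 196 and 3062500/1550075641
κ_2(A) = √(λ_max/λ_min) = √(196 / (3062500/1550075641)) = 314.9680
worst-case relative error ≤ 314.9680 × 1/54 = 5.8327

5.8327


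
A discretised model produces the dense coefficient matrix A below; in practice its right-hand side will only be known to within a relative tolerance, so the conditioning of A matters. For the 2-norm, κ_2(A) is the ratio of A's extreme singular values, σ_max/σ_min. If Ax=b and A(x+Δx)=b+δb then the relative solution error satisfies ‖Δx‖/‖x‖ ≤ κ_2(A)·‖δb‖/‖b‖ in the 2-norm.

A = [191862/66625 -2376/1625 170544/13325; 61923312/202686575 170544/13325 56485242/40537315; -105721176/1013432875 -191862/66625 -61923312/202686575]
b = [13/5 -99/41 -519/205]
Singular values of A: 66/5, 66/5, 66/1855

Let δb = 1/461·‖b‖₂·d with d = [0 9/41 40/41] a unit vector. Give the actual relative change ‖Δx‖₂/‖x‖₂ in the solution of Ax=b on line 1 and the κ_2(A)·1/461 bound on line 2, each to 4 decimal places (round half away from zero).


largest singular value 66/5, smallest 66/1855
κ_2(A) = (66/5) / (66/1855) = 371.0000
bound on ‖Δx‖/‖x‖: κ·ε = 371.0000·1/461 = 0.8048
solve Ax = b  →  x = [82.3013 -0.1573 -18.3326]
2-norm of b is 4.3589; of x, 84.3185
δb = ε·‖b‖·d = [0.0000 0.0021 0.0092]; solving A·Δx = δb gives ‖Δx‖ = 0.2658
relative error = 0.0032
realised/bound (from unrounded values) ≈ 0.0039

0.0032
0.8048


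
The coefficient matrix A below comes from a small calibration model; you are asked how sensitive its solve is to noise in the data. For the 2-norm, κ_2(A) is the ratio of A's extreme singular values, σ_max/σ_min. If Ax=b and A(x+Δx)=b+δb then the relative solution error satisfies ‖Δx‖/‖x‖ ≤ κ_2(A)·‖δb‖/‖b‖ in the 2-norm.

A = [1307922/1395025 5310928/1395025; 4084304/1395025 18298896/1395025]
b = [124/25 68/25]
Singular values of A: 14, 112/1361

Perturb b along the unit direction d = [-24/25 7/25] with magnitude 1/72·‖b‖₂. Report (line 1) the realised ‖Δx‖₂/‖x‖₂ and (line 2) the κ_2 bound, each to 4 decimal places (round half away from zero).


0.0196
2.3628

from the listed singular values, σ₁ = 14, σ_n = 112/1361
κ = σ_max/σ_min = 14/(112/1361) = 170.1250
bound on ‖Δx‖/‖x‖: κ·ε = 170.1250·1/72 = 2.3628
solve Ax = b  →  x = [47.4843 -10.3911]
2-norm of b is 5.6569; of x, 48.6080
Δx = A⁻¹·δb where δb = 1/72·5.6569·d; ‖Δx‖ = 0.9547
realised ‖Δx‖/‖x‖ = 0.0196
so the bound overstates the realised error by a factor of ≈ 120.2986 (computed from the unrounded values)


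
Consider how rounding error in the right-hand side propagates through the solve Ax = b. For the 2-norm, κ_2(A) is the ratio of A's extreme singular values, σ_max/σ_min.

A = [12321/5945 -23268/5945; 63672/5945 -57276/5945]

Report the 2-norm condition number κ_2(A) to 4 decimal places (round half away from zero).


10.2500

AᵀA = [168237225/1413721 -157342500/1413721; -157342500/1413721 152877600/1413721]; tr = 381825/1681, det = 810000/1681
solving λ² − 381825/1681·λ + 810000/1681 = 0 gives λ = 225, 3600/1681
σ_max=√225=15, σ_min=√(3600/1681)=(60/41) → κ = 10.2500


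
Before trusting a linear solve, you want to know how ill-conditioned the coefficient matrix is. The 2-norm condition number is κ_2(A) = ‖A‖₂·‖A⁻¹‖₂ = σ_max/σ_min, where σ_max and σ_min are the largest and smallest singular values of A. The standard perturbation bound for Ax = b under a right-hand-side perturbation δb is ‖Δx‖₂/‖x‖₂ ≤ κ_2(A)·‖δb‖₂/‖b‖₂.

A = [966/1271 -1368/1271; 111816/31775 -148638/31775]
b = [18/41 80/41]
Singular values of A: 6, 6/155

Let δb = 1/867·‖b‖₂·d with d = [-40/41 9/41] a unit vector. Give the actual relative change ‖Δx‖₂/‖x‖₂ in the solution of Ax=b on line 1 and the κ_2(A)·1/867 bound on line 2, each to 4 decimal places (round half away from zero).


largest singular value 6, smallest 6/155
κ_2(A) = 6 / (6/155) = 155.0000
worst-case relative error ≤ 155.0000 × 1/867 = 0.1788
solve Ax = b  →  x = [0.2000 -0.2667]
2-norm of b is 2.0000; of x, 0.3333
Δx = A⁻¹·δb where δb = 1/867·2.0000·d; ‖Δx‖ = 0.0596
realised ‖Δx‖/‖x‖ = 0.1788
so the bound is sharp here: realised error equals the bound

0.1788
0.1788


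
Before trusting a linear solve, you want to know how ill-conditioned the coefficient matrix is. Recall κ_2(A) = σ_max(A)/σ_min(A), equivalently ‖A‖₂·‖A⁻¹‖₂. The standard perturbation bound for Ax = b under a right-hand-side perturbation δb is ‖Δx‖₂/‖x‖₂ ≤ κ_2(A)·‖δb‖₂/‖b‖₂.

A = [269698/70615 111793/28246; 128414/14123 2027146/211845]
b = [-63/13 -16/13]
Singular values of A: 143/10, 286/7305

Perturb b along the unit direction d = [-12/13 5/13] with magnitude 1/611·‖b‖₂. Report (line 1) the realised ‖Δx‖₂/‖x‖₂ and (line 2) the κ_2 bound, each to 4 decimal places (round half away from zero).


from the listed singular values, σ₁ = 143/10, σ_n = 286/7305
κ_2(A) = (143/10) / (286/7305) = 365.2500
bound on ‖Δx‖/‖x‖: κ·ε = 365.2500·1/611 = 0.5978
solve Ax = b  →  x = [-74.1283 70.3087]
‖b‖ = 5.0000, ‖x‖ = 102.1680
Δx = A⁻¹·δb where δb = 1/611·5.0000·d; ‖Δx‖ = 0.2090
realised ‖Δx‖/‖x‖ = 0.0020
tightness: 0.0020 against a bound of 0.5978 (unrounded ratio ≈ 0.0034)

0.0020
0.5978


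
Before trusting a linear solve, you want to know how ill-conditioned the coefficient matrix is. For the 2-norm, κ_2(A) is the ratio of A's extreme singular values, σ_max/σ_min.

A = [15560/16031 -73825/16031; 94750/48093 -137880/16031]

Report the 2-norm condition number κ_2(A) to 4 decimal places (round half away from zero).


form AᵀA = [38604100/8003241 -19043000/889249; -19043000/889249 84640225/889249] with trace 476125/4761 and determinant 2500/4761
solving λ² − 476125/4761·λ + 2500/4761 = 0 gives λ = 100, 25/4761
κ = σ_max/σ_min = 10/(5/69) = 138.0000

138.0000


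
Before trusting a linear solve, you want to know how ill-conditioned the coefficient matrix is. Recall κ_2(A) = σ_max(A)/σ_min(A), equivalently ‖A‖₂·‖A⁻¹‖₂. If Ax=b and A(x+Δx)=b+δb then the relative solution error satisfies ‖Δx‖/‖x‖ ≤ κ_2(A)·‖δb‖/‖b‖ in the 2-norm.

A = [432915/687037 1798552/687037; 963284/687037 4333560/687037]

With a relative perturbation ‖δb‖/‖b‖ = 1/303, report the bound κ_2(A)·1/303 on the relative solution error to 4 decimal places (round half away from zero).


0.5318

M = AᵀA = [6599594449/2793016801 29308101480/2793016801; 29308101480/2793016801 130263500416/2793016801]. tr(M)=81417665/1661521, det(M)=153664/1661521
char-poly roots: 49 and 3136/1661521
κ_2(A) = √(λ_max/λ_min) = √(49 / (3136/1661521)) = 161.1250
κ_2(A)·‖δb‖/‖b‖ = 0.5318


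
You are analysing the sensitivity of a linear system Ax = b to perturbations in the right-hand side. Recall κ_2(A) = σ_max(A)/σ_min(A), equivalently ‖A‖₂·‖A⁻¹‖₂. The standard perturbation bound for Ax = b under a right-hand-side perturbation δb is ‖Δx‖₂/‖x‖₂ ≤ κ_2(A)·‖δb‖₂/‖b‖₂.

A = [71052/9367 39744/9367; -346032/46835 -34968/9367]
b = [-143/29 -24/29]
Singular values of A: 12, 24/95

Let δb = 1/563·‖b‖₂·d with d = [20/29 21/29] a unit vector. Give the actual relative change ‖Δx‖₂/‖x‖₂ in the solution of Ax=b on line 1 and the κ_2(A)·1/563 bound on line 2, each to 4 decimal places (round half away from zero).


from the listed singular values, σ₁ = 12, σ_n = 24/95
condition number: 12 ÷ (24/95) = 47.5000
perturbation bound = 47.5000·1/563 = 0.0844
solve Ax = b  →  x = [7.2304 -14.0882]
‖b‖₂ = 5.0000 and ‖x‖₂ = 15.8353
with δb = [0.0061 0.0064], A·Δx = δb → ‖Δx‖ = 0.0352
dividing the unrounded norms, ‖Δx‖/‖x‖ = 0.0022
so the bound overstates the realised error by a factor of ≈ 38.0047 (computed from the unrounded values)

0.0022
0.0844


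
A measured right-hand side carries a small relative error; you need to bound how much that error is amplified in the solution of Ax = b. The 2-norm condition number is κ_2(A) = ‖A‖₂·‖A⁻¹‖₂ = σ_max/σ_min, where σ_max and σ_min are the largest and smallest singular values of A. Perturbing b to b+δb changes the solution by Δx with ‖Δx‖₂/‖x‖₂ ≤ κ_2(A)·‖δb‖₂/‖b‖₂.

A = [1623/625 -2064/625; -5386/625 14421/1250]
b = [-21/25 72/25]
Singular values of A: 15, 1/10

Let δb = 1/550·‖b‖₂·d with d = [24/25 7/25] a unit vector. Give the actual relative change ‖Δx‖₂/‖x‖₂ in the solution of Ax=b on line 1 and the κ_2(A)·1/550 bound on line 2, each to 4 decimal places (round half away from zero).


σ_max = 15, σ_min = 1/10
condition number: 15 ÷ (1/10) = 150.0000
κ_2(A)·‖δb‖/‖b‖ = 0.2727
solve Ax = b  →  x = [-0.1200 0.1600]
2-norm of b is 3.0000; of x, 0.2000
δb = ε·‖b‖·d = [0.0052 0.0015]; solving A·Δx = δb gives ‖Δx‖ = 0.0545
relative error = 0.2727
so the bound is sharp here: realised error equals the bound

0.2727
0.2727


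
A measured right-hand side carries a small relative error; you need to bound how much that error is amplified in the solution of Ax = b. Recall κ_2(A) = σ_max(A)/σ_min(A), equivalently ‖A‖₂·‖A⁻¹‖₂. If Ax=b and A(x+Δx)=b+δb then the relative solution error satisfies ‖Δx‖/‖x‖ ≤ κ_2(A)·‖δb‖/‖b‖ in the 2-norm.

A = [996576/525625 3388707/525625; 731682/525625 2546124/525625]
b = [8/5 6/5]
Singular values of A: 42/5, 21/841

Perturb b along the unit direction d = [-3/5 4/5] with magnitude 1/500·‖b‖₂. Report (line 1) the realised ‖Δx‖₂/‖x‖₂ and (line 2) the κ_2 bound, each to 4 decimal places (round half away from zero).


0.6728
0.6728

from the listed singular values, σ₁ = 42/5, σ_n = 21/841
condition number: (42/5) ÷ (21/841) = 336.4000
worst-case relative error ≤ 336.4000 × 1/500 = 0.6728
solve Ax = b  →  x = [0.0667 0.2286]
‖b‖ = 2.0000, ‖x‖ = 0.2381
with δb = [-0.0024 0.0032], A·Δx = δb → ‖Δx‖ = 0.1602
relative error = 0.6728
realised/bound = 1 exactly: the bound is attained for this b and d


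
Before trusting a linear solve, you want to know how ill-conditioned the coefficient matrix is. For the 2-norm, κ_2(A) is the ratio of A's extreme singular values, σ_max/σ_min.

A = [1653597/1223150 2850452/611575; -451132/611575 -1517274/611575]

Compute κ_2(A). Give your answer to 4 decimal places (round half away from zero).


M = AᵀA = [2455683989/1035360500 2104664562/258840125; 2104664562/258840125 7216053284/258840125]. tr(M)=250559177/8282884, det(M)=14641/2070721
λ_max, λ_min = (250559177/8282884 ± √62777960863643025/68606167357456)/2 = 121/4, 484/2070721
κ = σ_max/σ_min = (11/2)/(22/1439) = 359.7500

359.7500


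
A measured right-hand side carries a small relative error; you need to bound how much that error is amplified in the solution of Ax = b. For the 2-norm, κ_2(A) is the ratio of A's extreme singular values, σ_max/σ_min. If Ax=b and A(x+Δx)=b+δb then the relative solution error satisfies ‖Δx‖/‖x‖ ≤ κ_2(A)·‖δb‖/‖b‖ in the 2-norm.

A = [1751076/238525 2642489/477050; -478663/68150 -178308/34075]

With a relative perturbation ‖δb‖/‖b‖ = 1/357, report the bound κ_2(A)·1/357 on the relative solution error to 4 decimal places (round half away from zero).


0.9216

AᵀA = [5586650117/54120500 1047481776/13530125; 1047481776/13530125 3142525973/54120500]; tr = 872917609/5412050, det = 260144641/1082410000
eigenvalues of AᵀA: λ = (tr ± √(tr²−4·det))/2 = 16129/100, 16129/10824100
σ_max=√(16129/100)=(127/10), σ_min=√(16129/10824100)=(127/3290) → κ = 329.0000
worst-case relative error ≤ 329.0000 × 1/357 = 0.9216


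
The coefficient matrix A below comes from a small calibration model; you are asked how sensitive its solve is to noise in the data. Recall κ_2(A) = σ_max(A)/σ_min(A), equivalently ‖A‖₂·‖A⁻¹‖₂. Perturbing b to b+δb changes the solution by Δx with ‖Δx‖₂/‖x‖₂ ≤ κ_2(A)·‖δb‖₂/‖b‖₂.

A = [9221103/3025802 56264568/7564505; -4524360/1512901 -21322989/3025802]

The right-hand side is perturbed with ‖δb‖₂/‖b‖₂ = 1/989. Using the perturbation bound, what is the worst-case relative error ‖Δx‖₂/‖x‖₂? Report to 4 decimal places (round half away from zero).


0.1623

M = AᵀA = [198463821849/10886418244 595235296872/13608022805; 595235296872/13608022805 28572595655481/272160456100]. tr(M)=99213583437/805208450, det(M)=151807041/257666704
char-poly roots: 12321/100 and 308025/64416676
κ = σ_max/σ_min = (111/10)/(555/8026) = 160.5200
worst-case relative error ≤ 160.5200 × 1/989 = 0.1623


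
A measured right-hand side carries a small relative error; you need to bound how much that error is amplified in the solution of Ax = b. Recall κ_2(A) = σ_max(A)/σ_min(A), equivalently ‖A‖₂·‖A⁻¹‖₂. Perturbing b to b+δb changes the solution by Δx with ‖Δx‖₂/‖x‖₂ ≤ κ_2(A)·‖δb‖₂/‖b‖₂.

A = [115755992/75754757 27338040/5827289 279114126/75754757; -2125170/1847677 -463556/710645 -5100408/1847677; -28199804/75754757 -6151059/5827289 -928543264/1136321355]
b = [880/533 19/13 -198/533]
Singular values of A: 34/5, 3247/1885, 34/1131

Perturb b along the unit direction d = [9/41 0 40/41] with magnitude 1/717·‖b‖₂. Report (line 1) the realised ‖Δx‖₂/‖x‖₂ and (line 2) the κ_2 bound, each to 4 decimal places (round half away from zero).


0.0886
0.3155

σ_max = 34/5, σ_min = 34/1131
κ = σ_max/σ_min = (34/5)/(34/1131) = 226.2000
κ_2(A)·‖δb‖/‖b‖ = 0.3155
solve Ax = b  →  x = [-0.2670 0.9422 -0.6408]
‖b‖ = 2.2361, ‖x‖ = 1.1703
δb = ε·‖b‖·d = [0.0007 0.0000 0.0030]; solving A·Δx = δb gives ‖Δx‖ = 0.1037
realised ‖Δx‖/‖x‖ = 0.0886
tightness: 0.0886 against a bound of 0.3155 (unrounded ratio ≈ 0.2810)


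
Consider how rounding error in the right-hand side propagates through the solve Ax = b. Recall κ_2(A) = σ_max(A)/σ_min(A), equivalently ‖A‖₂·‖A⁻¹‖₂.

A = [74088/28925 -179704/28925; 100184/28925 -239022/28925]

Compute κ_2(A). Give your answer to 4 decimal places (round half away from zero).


AᵀA = [621034624/33466225 -59616144/1338649; -59616144/1338649 3577001764/33466225]; tr = 24840452/198025, det = 614656/4950625
solving λ² − 24840452/198025·λ + 614656/4950625 = 0 gives λ = 3136/25, 196/198025
so κ_2 = √((3136/25) / (196/198025)) = 356.0000

356.0000


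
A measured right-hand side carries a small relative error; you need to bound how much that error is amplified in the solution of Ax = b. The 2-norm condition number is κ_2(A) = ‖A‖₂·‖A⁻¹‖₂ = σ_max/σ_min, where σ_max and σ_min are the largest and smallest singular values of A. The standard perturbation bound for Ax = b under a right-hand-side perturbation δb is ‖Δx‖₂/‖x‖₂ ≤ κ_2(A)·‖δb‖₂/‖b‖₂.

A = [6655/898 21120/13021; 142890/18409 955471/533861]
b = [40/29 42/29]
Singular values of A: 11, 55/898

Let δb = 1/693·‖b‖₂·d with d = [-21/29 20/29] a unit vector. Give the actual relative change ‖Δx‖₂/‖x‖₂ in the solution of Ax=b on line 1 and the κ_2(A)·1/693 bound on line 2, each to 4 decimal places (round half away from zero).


0.2592
0.2592

largest singular value 11, smallest 55/898
condition number: 11 ÷ (55/898) = 179.6000
κ_2(A)·‖δb‖/‖b‖ = 0.2592
solve Ax = b  →  x = [0.1774 0.0399]
2-norm of b is 2.0000; of x, 0.1818
δb = ε·‖b‖·d = [-0.0021 0.0020]; solving A·Δx = δb gives ‖Δx‖ = 0.0471
dividing the unrounded norms, ‖Δx‖/‖x‖ = 0.2592
so the bound is sharp here: realised error equals the bound


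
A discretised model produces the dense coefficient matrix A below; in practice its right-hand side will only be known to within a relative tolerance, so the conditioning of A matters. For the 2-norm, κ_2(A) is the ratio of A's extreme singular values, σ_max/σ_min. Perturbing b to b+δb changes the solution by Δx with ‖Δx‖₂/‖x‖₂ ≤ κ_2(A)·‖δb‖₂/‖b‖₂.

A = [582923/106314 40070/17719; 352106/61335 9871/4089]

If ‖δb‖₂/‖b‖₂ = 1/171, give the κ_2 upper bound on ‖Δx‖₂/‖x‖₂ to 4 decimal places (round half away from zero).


AᵀA = [190564069921/3023900100 1323343259/50398335; 1323343259/50398335 36762469/3359889]; tr = 1323374509/17892900, det = 46225/715716
char-poly roots: 1849/25 and 625/715716
so κ_2 = √((1849/25) / (625/715716)) = 291.0240
worst-case relative error ≤ 291.0240 × 1/171 = 1.7019

1.7019


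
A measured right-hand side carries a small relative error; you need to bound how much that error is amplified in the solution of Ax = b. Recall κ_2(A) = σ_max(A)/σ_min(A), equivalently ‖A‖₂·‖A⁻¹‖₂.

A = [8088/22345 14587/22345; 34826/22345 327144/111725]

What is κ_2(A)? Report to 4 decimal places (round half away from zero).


272.5000

AᵀA = [152084/59405 7128504/1485125; 7128504/1485125 66830881/7425625]; tr = 85841381/7425625, det = 334084/185640625
λ_max, λ_min = (85841381/7425625 ± √7368345766786761/55139906640625)/2 = 289/25, 1156/7425625
σ_max=√(289/25)=(17/5), σ_min=√(1156/7425625)=(34/2725) → κ = 272.5000


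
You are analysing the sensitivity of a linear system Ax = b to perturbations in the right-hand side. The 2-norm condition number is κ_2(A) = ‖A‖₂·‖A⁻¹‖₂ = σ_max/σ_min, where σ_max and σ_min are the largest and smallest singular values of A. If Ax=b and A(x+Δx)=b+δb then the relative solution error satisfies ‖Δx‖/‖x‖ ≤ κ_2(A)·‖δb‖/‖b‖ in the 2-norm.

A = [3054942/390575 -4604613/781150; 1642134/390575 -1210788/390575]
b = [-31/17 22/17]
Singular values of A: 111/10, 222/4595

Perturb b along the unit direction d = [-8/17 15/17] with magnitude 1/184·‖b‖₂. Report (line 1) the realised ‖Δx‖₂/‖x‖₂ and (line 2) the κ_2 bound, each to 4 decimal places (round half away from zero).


from the listed singular values, σ₁ = 111/10, σ_n = 222/4595
κ = σ_max/σ_min = (111/10)/(222/4595) = 229.7500
bound on ‖Δx‖/‖x‖: κ·ε = 229.7500·1/184 = 1.2486
solve Ax = b  →  x = [24.7658 33.1712]
2-norm of b is 2.2361; of x, 41.3965
Δx = A⁻¹·δb where δb = 1/184·2.2361·d; ‖Δx‖ = 0.2515
relative error = 0.0061
tightness: 0.0061 against a bound of 1.2486 (unrounded ratio ≈ 0.0049)

0.0061
1.2486


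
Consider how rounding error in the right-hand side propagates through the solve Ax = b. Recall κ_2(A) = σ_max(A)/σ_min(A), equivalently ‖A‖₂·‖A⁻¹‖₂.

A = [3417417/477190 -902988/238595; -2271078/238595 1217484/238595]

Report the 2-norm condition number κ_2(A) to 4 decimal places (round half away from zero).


350.8750

AᵀA = [1292396803209/9108411844 -172317775950/2277102961; -172317775950/2277102961 91906184736/2277102961]; tr = 5744019177/31516996, det = 2125764/7879249
char-poly roots: 729/4 and 11664/7879249
σ_max=√(729/4)=(27/2), σ_min=√(11664/7879249)=(108/2807) → κ = 350.8750


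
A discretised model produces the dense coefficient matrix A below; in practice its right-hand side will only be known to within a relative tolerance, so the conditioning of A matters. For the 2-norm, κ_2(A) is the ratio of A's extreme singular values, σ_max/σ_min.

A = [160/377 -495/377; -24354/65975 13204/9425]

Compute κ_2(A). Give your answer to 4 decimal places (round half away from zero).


36.4000

form AᵀA = [1637476/5175625 -794376/739375; -794376/739375 389401/105625] with trace 33149/8281 and determinant 100/8281
solving λ² − 33149/8281·λ + 100/8281 = 0 gives λ = 4, 25/8281
κ = σ_max/σ_min = 2/(5/91) = 36.4000


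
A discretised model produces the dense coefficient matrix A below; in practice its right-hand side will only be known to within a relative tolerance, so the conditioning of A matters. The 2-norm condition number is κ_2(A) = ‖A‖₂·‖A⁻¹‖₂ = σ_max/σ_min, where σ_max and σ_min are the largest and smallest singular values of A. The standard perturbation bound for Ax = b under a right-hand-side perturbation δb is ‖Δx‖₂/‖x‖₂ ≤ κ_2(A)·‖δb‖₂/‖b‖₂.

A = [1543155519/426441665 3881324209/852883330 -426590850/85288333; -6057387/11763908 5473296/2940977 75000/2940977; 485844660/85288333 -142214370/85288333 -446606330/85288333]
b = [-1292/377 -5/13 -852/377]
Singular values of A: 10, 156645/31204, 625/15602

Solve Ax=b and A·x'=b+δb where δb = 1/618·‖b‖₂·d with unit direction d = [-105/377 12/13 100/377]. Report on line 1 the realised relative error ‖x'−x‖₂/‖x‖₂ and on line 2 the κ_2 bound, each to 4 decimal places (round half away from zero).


from the listed singular values, σ₁ = 10, σ_n = 625/15602
κ_2(A) = 10 / (625/15602) = 249.6320
bound on ‖Δx‖/‖x‖: κ·ε = 249.6320·1/618 = 0.4039
solve Ax = b  →  x = [-0.2091 -0.2685 0.2897]
‖b‖ = 4.1231, ‖x‖ = 0.4469
re-solving with b+δb shifts x by Δx of norm 0.1665
dividing the unrounded norms, ‖Δx‖/‖x‖ = 0.3727
so the bound overstates the realised error by a factor of ≈ 1.0838 (computed from the unrounded values)

0.3727
0.4039


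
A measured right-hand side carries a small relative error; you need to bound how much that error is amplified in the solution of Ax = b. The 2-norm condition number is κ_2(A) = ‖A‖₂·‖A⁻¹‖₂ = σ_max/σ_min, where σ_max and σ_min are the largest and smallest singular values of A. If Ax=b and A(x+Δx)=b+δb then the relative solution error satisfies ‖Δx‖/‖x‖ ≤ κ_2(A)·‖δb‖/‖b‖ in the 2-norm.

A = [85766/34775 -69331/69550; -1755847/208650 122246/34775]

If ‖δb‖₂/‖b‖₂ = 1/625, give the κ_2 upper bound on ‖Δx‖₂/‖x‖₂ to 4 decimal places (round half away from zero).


M = AᵀA = [5356492369/69655716 -185987200/5804643; -185987200/5804643 103333001/7739524]. tr(M)=18599081/206082, det(M)=130321/1648656
eigenvalues of AᵀA: λ = (tr ± √(tr²−4·det))/2 = 361/4, 361/412164
κ = σ_max/σ_min = (19/2)/(19/642) = 321.0000
κ_2(A)·‖δb‖/‖b‖ = 0.5136

0.5136


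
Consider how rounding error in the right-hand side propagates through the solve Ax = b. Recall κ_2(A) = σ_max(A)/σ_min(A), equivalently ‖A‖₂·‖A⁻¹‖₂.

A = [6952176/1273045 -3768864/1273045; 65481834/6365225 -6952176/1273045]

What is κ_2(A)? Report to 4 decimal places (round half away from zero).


form AᵀA = [19017956271204/140194080625 -2028547626336/28038816125; -2028547626336/28038816125 216391304448/5607763225] with trace 84525048036/485100625 and determinant 4857532416/12127515625
char-poly roots: 4356/25 and 1115136/485100625
so κ_2 = √((4356/25) / (1115136/485100625)) = 275.3125

275.3125


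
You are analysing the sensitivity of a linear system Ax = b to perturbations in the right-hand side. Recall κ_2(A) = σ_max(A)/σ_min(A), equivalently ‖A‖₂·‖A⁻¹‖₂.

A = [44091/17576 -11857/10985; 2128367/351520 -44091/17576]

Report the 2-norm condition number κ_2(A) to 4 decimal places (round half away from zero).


M = AᵀA = [31405636681/731161600 -654266349/36558080; -654266349/36558080 340816969/45697600]. tr(M)=43619773/865280, det(M)=25411681/432640000
λ_max, λ_min = (43619773/865280 ± √47562717270421089/18717736960000)/2 = 5041/100, 5041/4326400
so κ_2 = √((5041/100) / (5041/4326400)) = 208.0000

208.0000


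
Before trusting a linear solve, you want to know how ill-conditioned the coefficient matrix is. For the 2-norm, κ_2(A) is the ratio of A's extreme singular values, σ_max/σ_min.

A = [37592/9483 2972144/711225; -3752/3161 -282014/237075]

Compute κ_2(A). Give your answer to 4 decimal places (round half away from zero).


form AᵀA = [1539856000/89927289 4850075440/269781867; 4850075440/269781867 15279083236/809345601] with trace 34646596/962361 and determinant 6400/106929
λ_max, λ_min = (34646596/962361 ± √1200164886412816/926138694321)/2 = 36, 1600/962361
κ = σ_max/σ_min = 6/(40/981) = 147.1500

147.1500


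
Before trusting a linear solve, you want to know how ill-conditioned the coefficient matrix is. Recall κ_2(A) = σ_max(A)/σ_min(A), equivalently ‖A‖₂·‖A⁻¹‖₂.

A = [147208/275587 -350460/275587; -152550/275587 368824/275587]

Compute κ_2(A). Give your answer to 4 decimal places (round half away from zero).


365.5000

form AᵀA = [53438404/90307009 -128245680/90307009; -128245680/90307009 307792336/90307009] with trace 2137460/534361 and determinant 64/534361
solving λ² − 2137460/534361·λ + 64/534361 = 0 gives λ = 4, 16/534361
κ_2(A) = √(λ_max/λ_min) = √(4 / (16/534361)) = 365.5000


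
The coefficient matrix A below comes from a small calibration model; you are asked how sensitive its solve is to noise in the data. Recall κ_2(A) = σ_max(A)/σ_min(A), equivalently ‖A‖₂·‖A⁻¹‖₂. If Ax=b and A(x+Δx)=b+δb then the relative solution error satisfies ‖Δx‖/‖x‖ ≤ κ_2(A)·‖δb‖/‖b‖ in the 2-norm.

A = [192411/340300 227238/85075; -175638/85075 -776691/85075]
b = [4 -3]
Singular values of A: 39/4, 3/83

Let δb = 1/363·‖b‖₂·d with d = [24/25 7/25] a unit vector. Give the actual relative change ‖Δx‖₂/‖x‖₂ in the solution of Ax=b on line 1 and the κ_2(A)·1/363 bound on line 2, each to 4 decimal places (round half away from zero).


from the listed singular values, σ₁ = 39/4, σ_n = 3/83
condition number: (39/4) ÷ (3/83) = 269.7500
κ_2(A)·‖δb‖/‖b‖ = 0.7431
solve Ax = b  →  x = [-80.8856 18.6198]
‖b‖₂ = 5.0000 and ‖x‖₂ = 83.0010
δb = ε·‖b‖·d = [0.0132 0.0039]; solving A·Δx = δb gives ‖Δx‖ = 0.3811
dividing the unrounded norms, ‖Δx‖/‖x‖ = 0.0046
realised/bound (from unrounded values) ≈ 0.0062

0.0046
0.7431


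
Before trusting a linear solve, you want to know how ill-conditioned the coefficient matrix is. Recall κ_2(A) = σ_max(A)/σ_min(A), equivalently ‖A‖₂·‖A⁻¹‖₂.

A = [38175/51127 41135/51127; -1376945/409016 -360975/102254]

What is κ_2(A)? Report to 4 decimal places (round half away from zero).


form AᵀA = [1183371025/99520576 310629375/24880144; 310629375/24880144 81541525/6220036] with trace 2958425/118336 and determinant 625/118336
λ_max, λ_min = (2958425/118336 ± √8751982640625/14003408896)/2 = 25, 25/118336
κ_2(A) = √(λ_max/λ_min) = √(25 / (25/118336)) = 344.0000

344.0000


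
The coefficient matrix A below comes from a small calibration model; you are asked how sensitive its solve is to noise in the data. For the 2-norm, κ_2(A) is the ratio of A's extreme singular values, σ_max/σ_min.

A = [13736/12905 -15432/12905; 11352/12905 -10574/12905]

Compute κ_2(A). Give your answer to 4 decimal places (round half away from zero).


22.2500

M = AᵀA = [12701824/6661561 -13280400/6661561; -13280400/6661561 13998244/6661561]. tr(M)=31748/7921, det(M)=256/7921
λ_max, λ_min = (31748/7921 ± √999824400/62742241)/2 = 4, 64/7921
κ_2(A) = √(λ_max/λ_min) = √(4 / (64/7921)) = 22.2500


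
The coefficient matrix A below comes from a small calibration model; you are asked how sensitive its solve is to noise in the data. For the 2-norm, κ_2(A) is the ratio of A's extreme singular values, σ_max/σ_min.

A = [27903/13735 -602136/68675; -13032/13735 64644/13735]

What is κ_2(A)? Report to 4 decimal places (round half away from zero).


83.7500

AᵀA = [948410433/188650225 -21013603848/943251125; -21013603848/943251125 467038930896/4716255625]; tr = 291938841/2805625, det = 108243216/70140625
λ_max, λ_min = (291938841/2805625 ± √85179696504760881/7871531640625)/2 = 2601/25, 41616/2805625
κ = σ_max/σ_min = (51/5)/(204/1675) = 83.7500


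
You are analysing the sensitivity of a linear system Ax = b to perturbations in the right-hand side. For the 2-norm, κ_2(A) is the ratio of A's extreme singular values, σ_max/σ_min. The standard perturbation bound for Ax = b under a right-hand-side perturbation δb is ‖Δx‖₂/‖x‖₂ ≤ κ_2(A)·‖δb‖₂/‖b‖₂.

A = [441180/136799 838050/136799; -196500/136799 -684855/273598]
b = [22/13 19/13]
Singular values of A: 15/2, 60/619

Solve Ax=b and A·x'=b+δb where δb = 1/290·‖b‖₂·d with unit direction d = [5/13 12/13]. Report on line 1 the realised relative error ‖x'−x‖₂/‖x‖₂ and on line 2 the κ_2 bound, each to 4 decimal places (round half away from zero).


σ_max = 15/2, σ_min = 60/619
κ_2(A) = (15/2) / (60/619) = 77.3750
κ_2(A)·‖δb‖/‖b‖ = 0.2668
solve Ax = b  →  x = [-18.1431 9.8275]
‖b‖ = 2.2361, ‖x‖ = 20.6338
Δx = A⁻¹·δb where δb = 1/290·2.2361·d; ‖Δx‖ = 0.0795
relative error = 0.0039
tightness: 0.0039 against a bound of 0.2668 (unrounded ratio ≈ 0.0144)

0.0039
0.2668


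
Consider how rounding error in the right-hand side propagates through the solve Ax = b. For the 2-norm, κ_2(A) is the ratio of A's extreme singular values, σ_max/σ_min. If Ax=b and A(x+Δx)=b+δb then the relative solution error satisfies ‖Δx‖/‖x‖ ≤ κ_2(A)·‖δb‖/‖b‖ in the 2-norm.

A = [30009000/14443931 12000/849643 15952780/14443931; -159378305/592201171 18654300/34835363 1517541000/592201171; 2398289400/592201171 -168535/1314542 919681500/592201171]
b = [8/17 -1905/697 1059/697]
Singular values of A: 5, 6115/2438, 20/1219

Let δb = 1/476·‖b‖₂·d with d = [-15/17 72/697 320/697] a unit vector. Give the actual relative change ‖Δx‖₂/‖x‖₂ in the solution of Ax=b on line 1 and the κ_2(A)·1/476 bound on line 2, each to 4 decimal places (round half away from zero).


largest singular value 5, smallest 20/1219
κ = σ_max/σ_min = 5/(20/1219) = 304.7500
perturbation bound = 304.7500·1/476 = 0.6402
solve Ax = b  →  x = [0.7256 -0.2626 -0.9355]
‖b‖ = 3.1623, ‖x‖ = 1.2127
Δx = A⁻¹·δb where δb = 1/476·3.1623·d; ‖Δx‖ = 0.4049
realised ‖Δx‖/‖x‖ = 0.3339
realised/bound (from unrounded values) ≈ 0.5215

0.3339
0.6402


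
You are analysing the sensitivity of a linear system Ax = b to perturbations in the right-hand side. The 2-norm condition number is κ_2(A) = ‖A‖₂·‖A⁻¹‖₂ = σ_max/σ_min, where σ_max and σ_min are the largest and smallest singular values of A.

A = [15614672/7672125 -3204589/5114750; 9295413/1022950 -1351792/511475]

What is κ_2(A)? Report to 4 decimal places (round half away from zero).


M = AᵀA = [12145348046281/140063062500 -295195858384/11671921875; -295195858384/11671921875 114814724441/15562562500]. tr(M)=10542944453/112050450, det(M)=88529281/896403600
char-poly roots: 9409/100 and 9409/8964036
σ_max=√(9409/100)=(97/10), σ_min=√(9409/8964036)=(97/2994) → κ = 299.4000

299.4000


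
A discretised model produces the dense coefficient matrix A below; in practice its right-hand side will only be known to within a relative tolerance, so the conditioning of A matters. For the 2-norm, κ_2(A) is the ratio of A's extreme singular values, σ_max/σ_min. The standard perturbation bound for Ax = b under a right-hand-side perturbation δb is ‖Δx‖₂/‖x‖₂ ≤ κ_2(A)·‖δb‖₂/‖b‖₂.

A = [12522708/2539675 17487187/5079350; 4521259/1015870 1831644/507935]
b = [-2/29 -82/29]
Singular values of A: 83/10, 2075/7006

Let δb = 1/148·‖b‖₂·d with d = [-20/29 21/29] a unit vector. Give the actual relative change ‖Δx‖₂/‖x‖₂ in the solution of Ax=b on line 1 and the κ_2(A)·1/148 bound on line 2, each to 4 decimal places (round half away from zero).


0.0095
0.1894

from the listed singular values, σ₁ = 83/10, σ_n = 2075/7006
κ_2(A) = (83/10) / (2075/7006) = 28.0240
worst-case relative error ≤ 28.0240 × 1/148 = 0.1894
solve Ax = b  →  x = [3.8589 -5.5468]
2-norm of b is 2.8284; of x, 6.7571
with δb = [-0.0132 0.0138], A·Δx = δb → ‖Δx‖ = 0.0645
realised ‖Δx‖/‖x‖ = 0.0095
realised/bound (from unrounded values) ≈ 0.0504


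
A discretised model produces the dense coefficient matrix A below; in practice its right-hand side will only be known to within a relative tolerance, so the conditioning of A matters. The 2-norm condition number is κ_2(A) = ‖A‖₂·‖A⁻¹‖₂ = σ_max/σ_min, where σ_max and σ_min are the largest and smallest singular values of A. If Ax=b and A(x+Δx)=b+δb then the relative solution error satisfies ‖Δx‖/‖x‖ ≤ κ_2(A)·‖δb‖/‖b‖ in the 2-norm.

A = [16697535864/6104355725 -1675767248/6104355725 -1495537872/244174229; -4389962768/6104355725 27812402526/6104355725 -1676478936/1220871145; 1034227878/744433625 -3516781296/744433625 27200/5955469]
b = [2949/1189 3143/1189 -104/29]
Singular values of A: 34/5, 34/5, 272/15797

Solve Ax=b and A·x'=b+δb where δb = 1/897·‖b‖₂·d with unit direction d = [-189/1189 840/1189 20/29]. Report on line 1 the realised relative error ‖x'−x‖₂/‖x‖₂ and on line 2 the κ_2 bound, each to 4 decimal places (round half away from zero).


0.0057
0.4403

σ_max = 34/5, σ_min = 272/15797
κ_2(A) = (34/5) / (272/15797) = 394.9250
perturbation bound = 394.9250·1/897 = 0.4403
solve Ax = b  →  x = [-51.4671 -14.3985 -22.7446]
‖b‖₂ = 5.0990 and ‖x‖₂ = 58.0819
Δx = A⁻¹·δb where δb = 1/897·5.0990·d; ‖Δx‖ = 0.3301
relative error = 0.0057
so the bound overstates the realised error by a factor of ≈ 77.4574 (computed from the unrounded values)


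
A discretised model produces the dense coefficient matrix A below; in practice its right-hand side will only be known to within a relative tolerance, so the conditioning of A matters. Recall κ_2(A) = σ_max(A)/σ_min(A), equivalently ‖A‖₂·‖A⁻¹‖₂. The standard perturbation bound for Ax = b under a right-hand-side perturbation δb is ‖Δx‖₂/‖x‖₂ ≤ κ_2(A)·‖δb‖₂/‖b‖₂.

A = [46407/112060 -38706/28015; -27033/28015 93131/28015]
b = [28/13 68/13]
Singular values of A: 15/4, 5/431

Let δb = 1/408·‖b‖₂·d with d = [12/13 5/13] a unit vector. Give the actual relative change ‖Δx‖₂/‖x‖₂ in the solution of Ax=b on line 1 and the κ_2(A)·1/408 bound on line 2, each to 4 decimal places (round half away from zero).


σ_max = 15/4, σ_min = 5/431
condition number: (15/4) ÷ (5/431) = 323.2500
worst-case relative error ≤ 323.2500 × 1/408 = 0.7923
solve Ax = b  →  x = [330.7093 97.5680]
2-norm of b is 5.6569; of x, 344.8016
with δb = [0.0128 0.0053], A·Δx = δb → ‖Δx‖ = 1.1951
relative error = 0.0035
tightness: 0.0035 against a bound of 0.7923 (unrounded ratio ≈ 0.0044)

0.0035
0.7923


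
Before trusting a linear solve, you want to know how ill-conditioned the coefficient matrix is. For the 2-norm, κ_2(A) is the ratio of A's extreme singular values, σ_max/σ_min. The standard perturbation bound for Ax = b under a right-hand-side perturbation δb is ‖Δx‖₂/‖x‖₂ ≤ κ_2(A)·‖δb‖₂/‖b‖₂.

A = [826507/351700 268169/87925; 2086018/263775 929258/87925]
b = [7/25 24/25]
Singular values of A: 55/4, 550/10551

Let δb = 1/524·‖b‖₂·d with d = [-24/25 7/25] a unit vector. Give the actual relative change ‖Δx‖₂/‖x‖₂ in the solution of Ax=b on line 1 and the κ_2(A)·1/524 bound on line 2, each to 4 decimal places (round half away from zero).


largest singular value 55/4, smallest 550/10551
condition number: (55/4) ÷ (550/10551) = 263.7750
κ_2(A)·‖δb‖/‖b‖ = 0.5034
solve Ax = b  →  x = [0.0436 0.0582]
‖b‖₂ = 1.0000 and ‖x‖₂ = 0.0727
with δb = [-0.0018 0.0005], A·Δx = δb → ‖Δx‖ = 0.0366
relative error = 0.5034
tightness: 0.5034 against a bound of 0.5034; the bound is attained (ratio 1)

0.5034
0.5034


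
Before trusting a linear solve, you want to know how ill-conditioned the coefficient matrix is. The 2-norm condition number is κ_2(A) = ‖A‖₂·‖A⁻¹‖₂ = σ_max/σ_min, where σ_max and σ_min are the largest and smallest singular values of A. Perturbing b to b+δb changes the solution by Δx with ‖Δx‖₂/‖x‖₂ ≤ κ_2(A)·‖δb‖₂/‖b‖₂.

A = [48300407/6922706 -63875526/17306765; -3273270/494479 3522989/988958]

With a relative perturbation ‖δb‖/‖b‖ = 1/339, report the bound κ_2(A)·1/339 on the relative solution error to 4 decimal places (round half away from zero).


0.8284

M = AᵀA = [5271024291289/56984373796 -3513958967376/71230467245; -3513958967376/71230467245 37484374990969/1424609344900]. tr(M)=292837339573/2464722050, det(M)=141158161/788711056
char-poly roots: 11881/100 and 297025/197177764
κ_2(A) = √(λ_max/λ_min) = √((11881/100) / (297025/197177764)) = 280.8400
κ_2(A)·‖δb‖/‖b‖ = 0.8284


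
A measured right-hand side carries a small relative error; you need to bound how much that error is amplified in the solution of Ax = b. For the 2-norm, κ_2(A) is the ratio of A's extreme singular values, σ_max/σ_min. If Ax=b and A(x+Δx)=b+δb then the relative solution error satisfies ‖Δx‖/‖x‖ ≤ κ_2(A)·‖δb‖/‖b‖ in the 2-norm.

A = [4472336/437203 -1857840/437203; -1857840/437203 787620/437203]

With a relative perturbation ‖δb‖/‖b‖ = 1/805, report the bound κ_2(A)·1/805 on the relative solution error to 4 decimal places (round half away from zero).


0.4820

form AᵀA = [138777270784/1131044161 -57823412160/1131044161; -57823412160/1131044161 24094170000/1131044161] with trace 963736336/6692569 and determinant 921600/6692569
λ_max, λ_min = (963736336/6692569 ± √928763053840343296/44790479819761)/2 = 144, 6400/6692569
σ_max=√144=12, σ_min=√(6400/6692569)=(80/2587) → κ = 388.0500
worst-case relative error ≤ 388.0500 × 1/805 = 0.4820


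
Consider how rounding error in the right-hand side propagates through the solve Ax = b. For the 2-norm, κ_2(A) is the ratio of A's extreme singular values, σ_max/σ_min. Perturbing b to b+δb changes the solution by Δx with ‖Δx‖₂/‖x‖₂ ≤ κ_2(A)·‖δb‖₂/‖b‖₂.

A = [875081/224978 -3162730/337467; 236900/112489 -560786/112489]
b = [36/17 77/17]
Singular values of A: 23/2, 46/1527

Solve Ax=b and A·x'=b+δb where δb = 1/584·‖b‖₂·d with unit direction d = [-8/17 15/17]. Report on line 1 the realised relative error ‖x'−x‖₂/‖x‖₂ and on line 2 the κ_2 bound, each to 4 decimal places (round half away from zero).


from the listed singular values, σ₁ = 23/2, σ_n = 46/1527
κ_2(A) = (23/2) / (46/1527) = 381.7500
κ_2(A)·‖δb‖/‖b‖ = 0.6537
solve Ax = b  →  x = [92.0602 37.9816]
‖b‖₂ = 5.0000 and ‖x‖₂ = 99.5876
Δx = A⁻¹·δb where δb = 1/584·5.0000·d; ‖Δx‖ = 0.2842
dividing the unrounded norms, ‖Δx‖/‖x‖ = 0.0029
tightness: 0.0029 against a bound of 0.6537 (unrounded ratio ≈ 0.0044)

0.0029
0.6537


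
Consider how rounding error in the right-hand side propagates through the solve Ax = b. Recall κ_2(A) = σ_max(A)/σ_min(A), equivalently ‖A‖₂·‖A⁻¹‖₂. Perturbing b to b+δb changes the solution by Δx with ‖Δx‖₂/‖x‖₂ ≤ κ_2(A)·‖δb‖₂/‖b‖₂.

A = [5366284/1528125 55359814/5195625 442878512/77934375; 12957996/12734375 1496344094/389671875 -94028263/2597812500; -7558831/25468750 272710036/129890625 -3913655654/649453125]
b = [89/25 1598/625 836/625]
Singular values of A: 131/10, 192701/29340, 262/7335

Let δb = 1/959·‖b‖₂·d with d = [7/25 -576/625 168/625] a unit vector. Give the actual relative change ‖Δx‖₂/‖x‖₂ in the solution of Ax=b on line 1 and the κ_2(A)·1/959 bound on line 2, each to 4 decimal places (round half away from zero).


0.0048
0.3824

largest singular value 131/10, smallest 262/7335
κ = σ_max/σ_min = (131/10)/(262/7335) = 366.7500
bound on ‖Δx‖/‖x‖: κ·ε = 366.7500·1/959 = 0.3824
solve Ax = b  →  x = [26.9618 -6.5148 -3.8197]
2-norm of b is 4.5826; of x, 27.9995
δb = ε·‖b‖·d = [0.0013 -0.0044 0.0013]; solving A·Δx = δb gives ‖Δx‖ = 0.1338
realised ‖Δx‖/‖x‖ = 0.0048
so the bound overstates the realised error by a factor of ≈ 80.0409 (computed from the unrounded values)
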